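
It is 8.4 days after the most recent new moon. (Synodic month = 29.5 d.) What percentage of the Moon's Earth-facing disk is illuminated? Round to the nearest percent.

Phase angle: θ = 360°·(8.4 d)/(29.5 d) = 102.5°.
With cos θ = (-0.217), the lit fraction is (1 − (-0.217))/2 ≈ 0.608, so 61%.

61%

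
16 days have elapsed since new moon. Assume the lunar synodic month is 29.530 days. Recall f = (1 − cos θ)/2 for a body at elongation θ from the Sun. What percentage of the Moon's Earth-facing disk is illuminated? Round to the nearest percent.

Phase angle: θ = 360°·(16 d)/(29.530 d) = 195.1°.
Illuminated fraction = (1 − cos 195.1°)/2 = (1 − (-0.966))/2 ≈ 0.983, so 98%.

98%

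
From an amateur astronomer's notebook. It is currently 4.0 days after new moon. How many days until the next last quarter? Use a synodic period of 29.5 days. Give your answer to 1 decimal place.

Last quarter occurs at elongation 270°, i.e. at age 29.5 × 270/360 = 22.125 d.
That is 22.125 − 4.0 = 18.125 days ahead.

18.1 days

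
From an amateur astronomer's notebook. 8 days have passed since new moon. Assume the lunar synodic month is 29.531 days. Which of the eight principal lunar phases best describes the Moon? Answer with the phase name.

first quarter

θ ≈ 360° × 8/29.531 = 98°, which falls in the first quarter sector.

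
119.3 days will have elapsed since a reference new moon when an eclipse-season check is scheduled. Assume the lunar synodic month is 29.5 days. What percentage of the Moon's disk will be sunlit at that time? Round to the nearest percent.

119.3 d spans 4 complete synodic months (4 × 29.5 = 118.00 d) plus 1.30 d.
Elongation θ = 360° × 1.30/29.5 ≈ 15.9°.
With cos θ = 0.962, the lit fraction is (1 − 0.962)/2 ≈ 0.019, so 2%.

2%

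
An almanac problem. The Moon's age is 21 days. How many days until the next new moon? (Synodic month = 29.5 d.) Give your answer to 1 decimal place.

8.5 days

The next new moon completes the synodic month: 29.5 − 21 = 8.500 days.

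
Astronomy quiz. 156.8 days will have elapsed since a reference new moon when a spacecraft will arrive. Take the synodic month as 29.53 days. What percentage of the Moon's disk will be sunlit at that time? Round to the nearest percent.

Reduce mod P: 156.8 − 5×29.53 = 9.15 d into the current lunation.
Phase angle: θ = 360°·(9.15 d)/(29.53 d) = 111.5°.
Illuminated fraction = (1 − cos 111.5°)/2 = (1 − (-0.367))/2 ≈ 0.684, so 68%.

68%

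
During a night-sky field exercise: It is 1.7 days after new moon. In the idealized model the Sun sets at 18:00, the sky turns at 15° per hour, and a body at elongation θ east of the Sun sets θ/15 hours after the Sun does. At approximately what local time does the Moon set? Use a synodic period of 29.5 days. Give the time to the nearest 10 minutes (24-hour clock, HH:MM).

19:20

Elongation θ = 360° × 1.7/29.5 ≈ 20.7°.
At 15° of sky rotation per hour, 20.7° corresponds to a 1.38 h lag.
18:00 + 1.383 h ≈ 19:23 → 19:20 to the nearest ten minutes.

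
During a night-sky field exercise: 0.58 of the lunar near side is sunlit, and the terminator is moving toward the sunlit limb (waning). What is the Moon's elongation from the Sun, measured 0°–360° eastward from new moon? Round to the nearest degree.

261°

From f = (1 − cos θ)/2: cos θ = 1 − 2×0.58 = -0.160; arccos → 99.2°.
A waning Moon lies in 180°–360°, so θ = 360° − 99.2° = 260.8°.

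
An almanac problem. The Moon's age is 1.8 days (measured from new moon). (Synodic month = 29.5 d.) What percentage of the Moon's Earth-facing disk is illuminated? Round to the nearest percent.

4%

The Moon has covered 1.8/29.5 of its cycle, so θ ≈ 360° × 1.8/29.5 = 22.0°.
With cos θ = 0.927, the lit fraction is (1 − 0.927)/2 ≈ 0.036, so 4%.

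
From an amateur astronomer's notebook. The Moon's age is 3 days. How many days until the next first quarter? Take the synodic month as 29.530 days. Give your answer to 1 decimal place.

First quarter occurs at elongation 90°, i.e. at age 29.530 × 90/360 = 7.383 d.
So 4.383 days remain (7.383 − 3).

4.4 days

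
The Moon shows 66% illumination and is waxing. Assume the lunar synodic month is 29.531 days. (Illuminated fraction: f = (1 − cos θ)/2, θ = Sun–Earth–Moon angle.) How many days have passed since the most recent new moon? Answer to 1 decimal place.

8.9 days

From f = (1 − cos θ)/2: cos θ = 1 − 2×0.66 = -0.320; arccos → 108.7°.
Waxing ⇒ before full, so θ = 108.7°.
Age = 29.531 × 108.7°/360° ≈ 8.91 days.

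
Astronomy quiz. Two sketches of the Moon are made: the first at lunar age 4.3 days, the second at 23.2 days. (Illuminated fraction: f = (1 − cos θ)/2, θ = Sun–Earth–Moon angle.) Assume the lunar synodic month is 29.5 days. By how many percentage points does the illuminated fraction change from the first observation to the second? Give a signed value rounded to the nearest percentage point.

+19 percentage points

First observation: θ = 360°·4.3/29.5 = 52.5°, so f = 0.195.
Second observation: θ = 283.1°, f = 0.387.
Δf = 0.387 − 0.195 = +0.191, i.e. +19 pp.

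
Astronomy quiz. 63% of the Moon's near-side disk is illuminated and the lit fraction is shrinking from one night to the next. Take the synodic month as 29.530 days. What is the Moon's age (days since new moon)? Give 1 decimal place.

From f = (1 − cos θ)/2: cos θ = 1 − 2×0.63 = -0.260; arccos → 105.1°.
A waning Moon lies in 180°–360°, so θ = 360° − 105.1° = 254.9°.
At 360°/29.530 d per day, 254.9° corresponds to 20.91 days.

20.9 days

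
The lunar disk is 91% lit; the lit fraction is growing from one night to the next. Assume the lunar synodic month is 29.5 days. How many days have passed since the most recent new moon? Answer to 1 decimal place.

11.9 days

Invert f = (1 − cos θ)/2 to get cos θ = 1 − 2(0.91) = -0.820, hence θ₀ = arccos -0.820 = 145.1°.
The Moon is waxing (0°–180°), so θ = 145.1° directly.
At 360°/29.5 d per day, 145.1° corresponds to 11.89 days.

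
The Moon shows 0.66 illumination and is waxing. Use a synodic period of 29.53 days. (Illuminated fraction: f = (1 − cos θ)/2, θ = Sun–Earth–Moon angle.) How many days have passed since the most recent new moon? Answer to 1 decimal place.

cos θ = 1 − 2f = -0.320, giving a principal value of 108.7°.
Before full moon the principal value applies: θ = 108.7°.
At 360°/29.53 d per day, 108.7° corresponds to 8.91 days.

8.9 days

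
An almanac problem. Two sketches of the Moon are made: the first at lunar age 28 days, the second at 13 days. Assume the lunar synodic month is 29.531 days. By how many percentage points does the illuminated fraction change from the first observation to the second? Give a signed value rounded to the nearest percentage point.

+94 percentage points

θ₁ = 360° × 28/29.531 = 341.3°, f₁ = (1 − cos θ₁)/2 = 0.026.
θ₂ = 360° × 13/29.531 = 158.5°, f₂ = (1 − cos θ₂)/2 = 0.965.
Change = f₂ − f₁ = +0.939 → +94 percentage points.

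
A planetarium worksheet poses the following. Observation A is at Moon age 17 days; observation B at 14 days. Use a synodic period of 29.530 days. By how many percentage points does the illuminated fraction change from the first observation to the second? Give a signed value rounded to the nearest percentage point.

θ₁ = 360° × 17/29.530 = 207.2°, f₁ = (1 − cos θ₁)/2 = 0.945.
θ₂ = 360° × 14/29.530 = 170.7°, f₂ = (1 − cos θ₂)/2 = 0.993.
Change = f₂ − f₁ = +0.049 → +5 percentage points.

+5 percentage points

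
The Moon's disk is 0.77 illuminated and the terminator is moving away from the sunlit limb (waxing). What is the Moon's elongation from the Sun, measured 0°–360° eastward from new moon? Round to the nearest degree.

123°

cos θ = 1 − 2f = -0.540, giving a principal value of 122.7°.
Before full moon the principal value applies: θ = 122.7°.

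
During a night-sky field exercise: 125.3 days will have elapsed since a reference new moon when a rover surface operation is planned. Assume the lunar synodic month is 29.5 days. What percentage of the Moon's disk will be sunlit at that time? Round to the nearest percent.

49%

Reduce mod P: 125.3 − 4×29.5 = 7.30 d into the current lunation.
Phase angle: θ = 360°·(7.30 d)/(29.5 d) = 89.1°.
Illuminated fraction = (1 − cos 89.1°)/2 = (1 − 0.016)/2 ≈ 0.492, so 49%.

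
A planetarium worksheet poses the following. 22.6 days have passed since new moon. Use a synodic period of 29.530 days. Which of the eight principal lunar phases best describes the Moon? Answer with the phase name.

last quarter

θ ≈ 360° × 22.6/29.530 = 276°, which falls in the last quarter sector.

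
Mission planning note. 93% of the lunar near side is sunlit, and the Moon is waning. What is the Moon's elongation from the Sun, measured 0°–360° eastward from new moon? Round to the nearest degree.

211°

From f = (1 − cos θ)/2: cos θ = 1 − 2×0.93 = -0.860; arccos → 149.3°.
Waning ⇒ past full, so θ = 360° − 149.3° = 210.7°.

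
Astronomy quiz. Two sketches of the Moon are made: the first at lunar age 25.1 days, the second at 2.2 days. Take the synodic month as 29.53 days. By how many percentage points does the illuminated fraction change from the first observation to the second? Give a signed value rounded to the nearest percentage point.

-15 pp

θ₁ = 360° × 25.1/29.53 = 306.0°, f₁ = (1 − cos θ₁)/2 = 0.206.
θ₂ = 360° × 2.2/29.53 = 26.8°, f₂ = (1 − cos θ₂)/2 = 0.054.
Change = f₂ − f₁ = -0.152 → -15 percentage points.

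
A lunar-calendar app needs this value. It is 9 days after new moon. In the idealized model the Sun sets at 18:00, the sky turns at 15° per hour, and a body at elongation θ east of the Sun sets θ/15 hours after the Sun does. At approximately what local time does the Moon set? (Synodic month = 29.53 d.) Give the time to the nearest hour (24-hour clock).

The Moon has covered 9/29.53 of its cycle, so θ ≈ 360° × 9/29.53 = 109.7°.
Delay after the Sun = 109.7° / (15°/h) ≈ 7.31 h.
18:00 + 7.31 h ≈ 01:19 → 01:00 to the nearest hour.

01:00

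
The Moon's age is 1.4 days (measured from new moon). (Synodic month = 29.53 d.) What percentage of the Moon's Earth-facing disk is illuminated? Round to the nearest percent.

The Moon has covered 1.4/29.53 of its cycle, so θ ≈ 360° × 1.4/29.53 = 17.1°.
cos 17.1° = 0.956, so f = (1 − 0.956)/2 = 0.022, so 2%.

2%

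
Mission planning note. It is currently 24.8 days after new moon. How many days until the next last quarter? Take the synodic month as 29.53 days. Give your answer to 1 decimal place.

Last quarter is 0.75 of the way through the cycle: age 0.75 × 29.53 = 22.148 d.
This lunation's last quarter (22.148 d) has passed, so add one period: 51.678 − 24.8 = 26.878 days.

26.9 days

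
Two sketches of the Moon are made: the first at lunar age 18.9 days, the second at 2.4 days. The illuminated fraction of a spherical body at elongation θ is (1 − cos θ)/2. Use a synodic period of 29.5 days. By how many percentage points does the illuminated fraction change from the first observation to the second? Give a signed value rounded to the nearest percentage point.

θ₁ = 360° × 18.9/29.5 = 230.6°, f₁ = (1 − cos θ₁)/2 = 0.817.
θ₂ = 360° × 2.4/29.5 = 29.3°, f₂ = (1 − cos θ₂)/2 = 0.064.
Change = f₂ − f₁ = -0.753 → -75 percentage points.

-75 pp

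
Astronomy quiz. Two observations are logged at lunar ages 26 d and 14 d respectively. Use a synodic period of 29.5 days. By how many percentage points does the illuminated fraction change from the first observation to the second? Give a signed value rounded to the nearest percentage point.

+86 percentage points

First observation: θ = 360°·26/29.5 = 317.3°, so f = 0.133.
Second observation: θ = 170.8°, f = 0.994.
Δf = 0.994 − 0.133 = +0.861, i.e. +86 pp.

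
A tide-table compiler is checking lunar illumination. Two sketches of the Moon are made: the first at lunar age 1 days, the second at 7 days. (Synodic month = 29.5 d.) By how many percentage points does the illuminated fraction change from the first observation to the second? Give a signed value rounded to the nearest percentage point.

θ₁ = 360° × 1/29.5 = 12.2°, f₁ = (1 − cos θ₁)/2 = 0.011.
θ₂ = 360° × 7/29.5 = 85.4°, f₂ = (1 − cos θ₂)/2 = 0.460.
Change = f₂ − f₁ = +0.449 → +45 percentage points.

+45 pp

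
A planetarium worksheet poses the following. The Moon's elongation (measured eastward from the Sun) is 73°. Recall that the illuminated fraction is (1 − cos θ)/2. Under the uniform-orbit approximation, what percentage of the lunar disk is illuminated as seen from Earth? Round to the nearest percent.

Half-versine of 73°: (1 − 0.292)/2 = 0.354, i.e. 35%.

35%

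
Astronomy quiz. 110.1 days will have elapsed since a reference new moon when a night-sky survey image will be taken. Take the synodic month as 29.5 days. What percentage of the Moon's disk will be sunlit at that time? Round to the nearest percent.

110.1 d spans 3 complete synodic months (3 × 29.5 = 88.50 d) plus 21.60 d.
The Moon has covered 21.60/29.5 of its cycle, so θ ≈ 360° × 21.60/29.5 = 263.6°.
With cos θ = (-0.112), the lit fraction is (1 − (-0.112))/2 ≈ 0.556, so 56%.

56%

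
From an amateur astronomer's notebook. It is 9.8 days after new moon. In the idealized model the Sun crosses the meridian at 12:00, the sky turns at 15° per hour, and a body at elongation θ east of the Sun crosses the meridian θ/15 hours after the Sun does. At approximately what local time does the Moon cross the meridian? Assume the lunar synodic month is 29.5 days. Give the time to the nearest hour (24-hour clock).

The Moon has covered 9.8/29.5 of its cycle, so θ ≈ 360° × 9.8/29.5 = 119.6°.
At 15° of sky rotation per hour, 119.6° corresponds to a 7.97 h lag.
12:00 + 7.97 h ≈ 19:58 → 20:00 to the nearest hour.

20:00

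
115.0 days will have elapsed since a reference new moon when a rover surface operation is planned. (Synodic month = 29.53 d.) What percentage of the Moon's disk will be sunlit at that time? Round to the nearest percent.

11%

115.0/29.53 = 3.894 lunations, so 3 complete cycles and 26.41 d into the next.
Elongation θ = 360° × 26.41/29.53 ≈ 322.0°.
cos 322.0° = 0.788, so f = (1 − 0.788)/2 = 0.106, so 11%.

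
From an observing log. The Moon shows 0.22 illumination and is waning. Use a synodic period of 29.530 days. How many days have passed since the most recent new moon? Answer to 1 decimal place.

cos θ = 1 − 2f = 0.560, giving a principal value of 55.9°.
A waning Moon lies in 180°–360°, so θ = 360° − 55.9° = 304.1°.
That fraction of the synodic month is 304.1/360 × 29.530 d ≈ 24.94 d.

24.9 days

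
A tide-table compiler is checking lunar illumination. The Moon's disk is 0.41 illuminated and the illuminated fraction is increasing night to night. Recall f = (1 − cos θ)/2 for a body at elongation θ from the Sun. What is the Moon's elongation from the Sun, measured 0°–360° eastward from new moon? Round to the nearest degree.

From f = (1 − cos θ)/2: cos θ = 1 − 2×0.41 = 0.180; arccos → 79.6°.
Before full moon the principal value applies: θ = 79.6°.

80°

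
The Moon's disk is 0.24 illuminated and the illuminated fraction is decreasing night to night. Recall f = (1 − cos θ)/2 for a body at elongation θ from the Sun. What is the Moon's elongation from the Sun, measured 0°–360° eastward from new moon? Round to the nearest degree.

301°

From f = (1 − cos θ)/2: cos θ = 1 − 2×0.24 = 0.520; arccos → 58.7°.
Since the Moon is past full (waning), take the reflex angle: θ = 360° − 58.7° = 301.3°.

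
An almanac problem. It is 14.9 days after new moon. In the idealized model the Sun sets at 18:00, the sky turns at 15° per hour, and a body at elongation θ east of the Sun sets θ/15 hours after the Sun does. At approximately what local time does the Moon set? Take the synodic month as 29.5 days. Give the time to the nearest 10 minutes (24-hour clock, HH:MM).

06:10

Phase angle: θ = 360°·(14.9 d)/(29.5 d) = 181.8°.
At 15° of sky rotation per hour, 181.8° corresponds to a 12.12 h lag.
18:00 + 12.122 h ≈ 06:07 → 06:10 to the nearest ten minutes.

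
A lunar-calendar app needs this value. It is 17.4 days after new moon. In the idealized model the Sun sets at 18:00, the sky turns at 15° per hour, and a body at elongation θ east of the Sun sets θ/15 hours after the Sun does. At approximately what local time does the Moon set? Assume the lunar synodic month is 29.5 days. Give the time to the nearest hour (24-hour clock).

08:00

Phase angle: θ = 360°·(17.4 d)/(29.5 d) = 212.3°.
Delay after the Sun = 212.3° / (15°/h) ≈ 14.16 h.
18:00 + 14.16 h ≈ 08:09 → 08:00 to the nearest hour.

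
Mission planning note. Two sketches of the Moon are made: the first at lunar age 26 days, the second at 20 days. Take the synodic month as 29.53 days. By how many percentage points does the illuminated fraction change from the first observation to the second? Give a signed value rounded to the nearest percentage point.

θ₁ = 360° × 26/29.53 = 317.0°, f₁ = (1 − cos θ₁)/2 = 0.135.
θ₂ = 360° × 20/29.53 = 243.8°, f₂ = (1 − cos θ₂)/2 = 0.721.
Change = f₂ − f₁ = +0.586 → +59 percentage points.

+59 pp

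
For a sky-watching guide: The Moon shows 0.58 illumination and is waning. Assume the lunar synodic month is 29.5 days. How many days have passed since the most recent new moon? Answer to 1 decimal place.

21.4 days

Invert f = (1 − cos θ)/2 to get cos θ = 1 − 2(0.58) = -0.160, hence θ₀ = arccos -0.160 = 99.2°.
Waning ⇒ past full, so θ = 360° − 99.2° = 260.8°.
Age = 29.5 × 260.8°/360° ≈ 21.37 days.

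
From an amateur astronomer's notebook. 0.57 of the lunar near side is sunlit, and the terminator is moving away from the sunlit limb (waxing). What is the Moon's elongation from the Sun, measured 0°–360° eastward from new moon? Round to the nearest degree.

98°

Invert f = (1 − cos θ)/2 to get cos θ = 1 − 2(0.57) = -0.140, hence θ₀ = arccos -0.140 = 98.0°.
Waxing ⇒ before full, so θ = 98.0°.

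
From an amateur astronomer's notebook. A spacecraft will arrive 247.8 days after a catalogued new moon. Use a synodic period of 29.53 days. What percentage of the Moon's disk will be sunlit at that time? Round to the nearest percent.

89%

Reduce mod P: 247.8 − 8×29.53 = 11.56 d into the current lunation.
Elongation θ = 360° × 11.56/29.53 ≈ 140.9°.
cos 140.9° = (-0.776), so f = (1 − (-0.776))/2 = 0.888, so 89%.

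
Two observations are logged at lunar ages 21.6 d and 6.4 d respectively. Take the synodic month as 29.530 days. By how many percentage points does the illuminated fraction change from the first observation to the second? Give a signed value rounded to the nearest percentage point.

θ₁ = 360° × 21.6/29.530 = 263.3°, f₁ = (1 − cos θ₁)/2 = 0.558.
θ₂ = 360° × 6.4/29.530 = 78.0°, f₂ = (1 − cos θ₂)/2 = 0.396.
Change = f₂ − f₁ = -0.162 → -16 percentage points.

-16 percentage points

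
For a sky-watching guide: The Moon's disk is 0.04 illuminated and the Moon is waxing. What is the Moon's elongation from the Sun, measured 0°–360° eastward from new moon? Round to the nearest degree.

From f = (1 − cos θ)/2: cos θ = 1 − 2×0.04 = 0.920; arccos → 23.1°.
Before full moon the principal value applies: θ = 23.1°.

23°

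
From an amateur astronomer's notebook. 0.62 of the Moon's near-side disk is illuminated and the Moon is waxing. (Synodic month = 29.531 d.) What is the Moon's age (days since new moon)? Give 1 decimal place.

From f = (1 − cos θ)/2: cos θ = 1 − 2×0.62 = -0.240; arccos → 103.9°.
Waxing ⇒ before full, so θ = 103.9°.
That fraction of the synodic month is 103.9/360 × 29.531 d ≈ 8.52 d.

8.5 days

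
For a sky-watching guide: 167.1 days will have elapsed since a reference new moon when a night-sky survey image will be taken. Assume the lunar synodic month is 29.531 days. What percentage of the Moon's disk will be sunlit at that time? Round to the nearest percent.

77%

167.1/29.531 = 5.658 lunations, so 5 complete cycles and 19.44 d into the next.
The Moon has covered 19.44/29.531 of its cycle, so θ ≈ 360° × 19.44/29.531 = 237.0°.
With cos θ = (-0.544), the lit fraction is (1 − (-0.544))/2 ≈ 0.772, so 77%.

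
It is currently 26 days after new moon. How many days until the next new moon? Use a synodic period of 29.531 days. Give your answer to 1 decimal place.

The next new moon completes the synodic month: 29.531 − 26 = 3.531 days.

3.5 days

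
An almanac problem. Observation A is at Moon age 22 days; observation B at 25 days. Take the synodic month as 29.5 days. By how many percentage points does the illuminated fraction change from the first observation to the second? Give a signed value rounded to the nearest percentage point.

-30 pp

θ₁ = 360° × 22/29.5 = 268.5°, f₁ = (1 − cos θ₁)/2 = 0.513.
θ₂ = 360° × 25/29.5 = 305.1°, f₂ = (1 − cos θ₂)/2 = 0.213.
Change = f₂ − f₁ = -0.301 → -30 percentage points.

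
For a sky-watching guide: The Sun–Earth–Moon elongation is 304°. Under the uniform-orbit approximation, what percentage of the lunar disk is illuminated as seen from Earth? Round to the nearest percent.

f = (1 − cos 304°)/2 = (1 − 0.559)/2 ≈ 0.220, i.e. 22%.

22%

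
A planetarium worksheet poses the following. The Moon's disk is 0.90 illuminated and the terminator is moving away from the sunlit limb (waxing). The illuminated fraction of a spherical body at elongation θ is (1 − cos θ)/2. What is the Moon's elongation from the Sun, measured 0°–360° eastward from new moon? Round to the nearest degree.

143°

From f = (1 − cos θ)/2: cos θ = 1 − 2×0.90 = -0.800; arccos → 143.1°.
The Moon is waxing (0°–180°), so θ = 143.1° directly.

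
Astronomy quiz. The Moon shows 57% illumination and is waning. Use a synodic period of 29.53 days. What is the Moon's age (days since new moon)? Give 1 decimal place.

21.5 days

From f = (1 − cos θ)/2: cos θ = 1 − 2×0.57 = -0.140; arccos → 98.0°.
A waning Moon lies in 180°–360°, so θ = 360° − 98.0° = 262.0°.
At 360°/29.53 d per day, 262.0° corresponds to 21.49 days.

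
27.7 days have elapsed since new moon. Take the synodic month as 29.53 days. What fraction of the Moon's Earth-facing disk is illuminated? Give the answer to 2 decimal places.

0.04

Phase angle: θ = 360°·(27.7 d)/(29.53 d) = 337.7°.
cos 337.7° = 0.925, so f = (1 − 0.925)/2 = 0.037.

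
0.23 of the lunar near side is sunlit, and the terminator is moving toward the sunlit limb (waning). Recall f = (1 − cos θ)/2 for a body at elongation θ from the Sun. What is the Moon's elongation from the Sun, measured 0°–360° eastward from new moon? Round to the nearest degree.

303°

cos θ = 1 − 2f = 0.540, giving a principal value of 57.3°.
Since the Moon is past full (waning), take the reflex angle: θ = 360° − 57.3° = 302.7°.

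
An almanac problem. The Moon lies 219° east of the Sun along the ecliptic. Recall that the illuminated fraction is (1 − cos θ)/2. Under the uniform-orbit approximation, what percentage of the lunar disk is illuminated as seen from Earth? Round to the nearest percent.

89%

Half-versine of 219°: (1 − (-0.777))/2 = 0.889, i.e. 89%.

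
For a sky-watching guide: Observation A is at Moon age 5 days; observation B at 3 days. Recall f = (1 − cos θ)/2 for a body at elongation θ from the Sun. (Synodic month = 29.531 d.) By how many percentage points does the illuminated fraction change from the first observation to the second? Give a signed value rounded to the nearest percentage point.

-16 pp

θ₁ = 360° × 5/29.531 = 61.0°, f₁ = (1 − cos θ₁)/2 = 0.257.
θ₂ = 360° × 3/29.531 = 36.6°, f₂ = (1 − cos θ₂)/2 = 0.098.
Change = f₂ − f₁ = -0.159 → -16 percentage points.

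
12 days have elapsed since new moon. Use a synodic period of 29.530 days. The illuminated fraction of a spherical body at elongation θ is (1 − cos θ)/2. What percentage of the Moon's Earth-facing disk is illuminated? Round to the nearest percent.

Elongation θ = 360° × 12/29.530 ≈ 146.3°.
cos 146.3° = (-0.832), so f = (1 − (-0.832))/2 = 0.916, so 92%.

92%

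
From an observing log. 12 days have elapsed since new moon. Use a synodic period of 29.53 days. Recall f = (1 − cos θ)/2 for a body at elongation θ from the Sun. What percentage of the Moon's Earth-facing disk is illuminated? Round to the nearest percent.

Phase angle: θ = 360°·(12 d)/(29.53 d) = 146.3°.
Illuminated fraction = (1 − cos 146.3°)/2 = (1 − (-0.832))/2 ≈ 0.916, so 92%.

92%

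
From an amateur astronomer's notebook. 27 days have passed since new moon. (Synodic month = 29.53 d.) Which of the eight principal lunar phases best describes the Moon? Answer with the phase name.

θ ≈ 360° × 27/29.53 = 329°, which falls in the waning crescent sector.

waning crescent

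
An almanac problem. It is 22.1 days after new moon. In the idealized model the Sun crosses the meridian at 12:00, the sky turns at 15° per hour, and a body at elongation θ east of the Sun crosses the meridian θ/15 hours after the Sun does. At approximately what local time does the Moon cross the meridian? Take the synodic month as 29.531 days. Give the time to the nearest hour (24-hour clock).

06:00

The Moon has covered 22.1/29.531 of its cycle, so θ ≈ 360° × 22.1/29.531 = 269.4°.
Delay after the Sun = 269.4° / (15°/h) ≈ 17.96 h.
12:00 + 17.96 h ≈ 05:58 → 06:00 to the nearest hour.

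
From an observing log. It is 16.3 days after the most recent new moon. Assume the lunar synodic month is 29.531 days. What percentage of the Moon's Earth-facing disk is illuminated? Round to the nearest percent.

Phase angle: θ = 360°·(16.3 d)/(29.531 d) = 198.7°.
With cos θ = (-0.947), the lit fraction is (1 − (-0.947))/2 ≈ 0.974, so 97%.

97%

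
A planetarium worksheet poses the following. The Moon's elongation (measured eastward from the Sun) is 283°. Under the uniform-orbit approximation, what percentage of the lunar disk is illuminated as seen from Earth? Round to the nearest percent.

39%

cos 283° = 0.225, so f = (1 − 0.225)/2 = 0.388, i.e. 39%.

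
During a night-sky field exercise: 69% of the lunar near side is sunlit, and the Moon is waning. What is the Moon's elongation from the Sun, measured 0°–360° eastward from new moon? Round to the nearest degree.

248°

From f = (1 − cos θ)/2: cos θ = 1 − 2×0.69 = -0.380; arccos → 112.3°.
Since the Moon is past full (waning), take the reflex angle: θ = 360° − 112.3° = 247.7°.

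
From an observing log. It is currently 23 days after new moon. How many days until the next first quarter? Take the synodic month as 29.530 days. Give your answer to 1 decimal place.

13.9 days

First quarter occurs at elongation 90°, i.e. at age 29.530 × 90/360 = 7.383 d.
This lunation's first quarter (7.383 d) has passed, so add one period: 36.913 − 23 = 13.913 days.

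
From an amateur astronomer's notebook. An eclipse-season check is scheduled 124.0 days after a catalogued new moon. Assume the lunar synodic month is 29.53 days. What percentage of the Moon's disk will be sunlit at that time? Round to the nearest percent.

124.0 d spans 4 complete synodic months (4 × 29.53 = 118.12 d) plus 5.88 d.
The Moon has covered 5.88/29.53 of its cycle, so θ ≈ 360° × 5.88/29.53 = 71.7°.
With cos θ = 0.314, the lit fraction is (1 − 0.314)/2 ≈ 0.343, so 34%.

34%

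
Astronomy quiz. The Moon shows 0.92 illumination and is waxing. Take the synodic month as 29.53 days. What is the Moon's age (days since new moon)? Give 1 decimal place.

Invert f = (1 − cos θ)/2 to get cos θ = 1 − 2(0.92) = -0.840, hence θ₀ = arccos -0.840 = 147.1°.
Before full moon the principal value applies: θ = 147.1°.
That fraction of the synodic month is 147.1/360 × 29.53 d ≈ 12.07 d.

12.1 days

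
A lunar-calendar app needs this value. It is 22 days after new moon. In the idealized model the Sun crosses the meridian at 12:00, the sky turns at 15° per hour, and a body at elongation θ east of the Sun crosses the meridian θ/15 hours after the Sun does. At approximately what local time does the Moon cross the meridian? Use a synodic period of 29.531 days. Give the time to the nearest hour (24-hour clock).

06:00

Elongation θ = 360° × 22/29.531 ≈ 268.2°.
At 15° of sky rotation per hour, 268.2° corresponds to a 17.88 h lag.
12:00 + 17.88 h ≈ 05:53 → 06:00 to the nearest hour.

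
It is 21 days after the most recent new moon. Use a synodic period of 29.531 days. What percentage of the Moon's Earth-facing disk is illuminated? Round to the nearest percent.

The Moon has covered 21/29.531 of its cycle, so θ ≈ 360° × 21/29.531 = 256.0°.
cos 256.0° = (-0.242), so f = (1 − (-0.242))/2 = 0.621, so 62%.

62%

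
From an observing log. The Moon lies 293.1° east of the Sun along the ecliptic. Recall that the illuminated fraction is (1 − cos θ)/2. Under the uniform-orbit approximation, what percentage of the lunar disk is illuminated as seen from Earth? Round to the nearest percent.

30%

Half-versine of 293.1°: (1 − 0.392)/2 = 0.304, i.e. 30%.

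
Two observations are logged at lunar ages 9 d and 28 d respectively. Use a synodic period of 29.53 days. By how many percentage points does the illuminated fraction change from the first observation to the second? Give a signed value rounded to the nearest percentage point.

-64 percentage points

First observation: θ = 360°·9/29.53 = 109.7°, so f = 0.669.
Second observation: θ = 341.3°, f = 0.026.
Δf = 0.026 − 0.669 = -0.642, i.e. -64 pp.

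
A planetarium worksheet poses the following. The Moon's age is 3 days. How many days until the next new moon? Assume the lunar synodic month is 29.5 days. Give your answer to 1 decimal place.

The next new moon completes the synodic month: 29.5 − 3 = 26.500 days.

26.5 days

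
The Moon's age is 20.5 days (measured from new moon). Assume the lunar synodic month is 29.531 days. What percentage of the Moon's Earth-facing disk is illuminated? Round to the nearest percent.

67%

The Moon has covered 20.5/29.531 of its cycle, so θ ≈ 360° × 20.5/29.531 = 249.9°.
Illuminated fraction = (1 − cos 249.9°)/2 = (1 − (-0.344))/2 ≈ 0.672, so 67%.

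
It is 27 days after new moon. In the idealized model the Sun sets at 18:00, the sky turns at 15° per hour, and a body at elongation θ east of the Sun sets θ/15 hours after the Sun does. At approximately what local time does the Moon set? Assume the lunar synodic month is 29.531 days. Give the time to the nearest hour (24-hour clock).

16:00

Elongation θ = 360° × 27/29.531 ≈ 329.1°.
Delay after the Sun = 329.1° / (15°/h) ≈ 21.94 h.
18:00 + 21.94 h ≈ 15:57 → 16:00 to the nearest hour.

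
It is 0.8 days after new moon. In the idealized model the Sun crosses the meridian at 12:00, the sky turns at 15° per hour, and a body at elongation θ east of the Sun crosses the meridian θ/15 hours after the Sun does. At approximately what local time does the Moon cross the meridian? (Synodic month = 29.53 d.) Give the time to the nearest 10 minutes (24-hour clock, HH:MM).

Phase angle: θ = 360°·(0.8 d)/(29.53 d) = 9.8°.
At 15° of sky rotation per hour, 9.8° corresponds to a 0.65 h lag.
12:00 + 0.650 h ≈ 12:39 → 12:40 to the nearest ten minutes.

12:40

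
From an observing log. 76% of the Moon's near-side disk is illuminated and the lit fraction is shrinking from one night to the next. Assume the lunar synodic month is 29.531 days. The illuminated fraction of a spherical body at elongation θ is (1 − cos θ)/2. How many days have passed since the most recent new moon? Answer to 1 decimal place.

19.6 days

cos θ = 1 − 2f = -0.520, giving a principal value of 121.3°.
Waning ⇒ past full, so θ = 360° − 121.3° = 238.7°.
Age = 29.531 × 238.7°/360° ≈ 19.58 days.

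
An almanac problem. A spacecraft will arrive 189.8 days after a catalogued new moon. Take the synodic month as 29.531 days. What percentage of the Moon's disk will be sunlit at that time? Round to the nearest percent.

95%

Reduce mod P: 189.8 − 6×29.531 = 12.61 d into the current lunation.
The Moon has covered 12.61/29.531 of its cycle, so θ ≈ 360° × 12.61/29.531 = 153.8°.
cos 153.8° = (-0.897), so f = (1 − (-0.897))/2 = 0.949, so 95%.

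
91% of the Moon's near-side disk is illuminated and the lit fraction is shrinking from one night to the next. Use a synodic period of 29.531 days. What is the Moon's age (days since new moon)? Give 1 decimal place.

cos θ = 1 − 2f = -0.820, giving a principal value of 145.1°.
A waning Moon lies in 180°–360°, so θ = 360° − 145.1° = 214.9°.
At 360°/29.531 d per day, 214.9° corresponds to 17.63 days.

17.6 days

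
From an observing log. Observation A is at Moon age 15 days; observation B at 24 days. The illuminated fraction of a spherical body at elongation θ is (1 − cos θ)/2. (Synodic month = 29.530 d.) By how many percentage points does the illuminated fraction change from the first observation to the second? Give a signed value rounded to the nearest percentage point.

-69 percentage points

θ₁ = 360° × 15/29.530 = 182.9°, f₁ = (1 − cos θ₁)/2 = 0.999.
θ₂ = 360° × 24/29.530 = 292.6°, f₂ = (1 − cos θ₂)/2 = 0.308.
Change = f₂ − f₁ = -0.691 → -69 percentage points.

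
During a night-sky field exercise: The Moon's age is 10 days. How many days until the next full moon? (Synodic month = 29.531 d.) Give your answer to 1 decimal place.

Full moon is 0.5 of the way through the cycle: age 0.5 × 29.531 = 14.765 d.
So 4.765 days remain (14.765 − 10).

4.8 days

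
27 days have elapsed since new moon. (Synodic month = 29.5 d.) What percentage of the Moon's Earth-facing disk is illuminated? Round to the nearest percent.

Elongation θ = 360° × 27/29.5 ≈ 329.5°.
Illuminated fraction = (1 − cos 329.5°)/2 = (1 − 0.862)/2 ≈ 0.069, so 7%.

7%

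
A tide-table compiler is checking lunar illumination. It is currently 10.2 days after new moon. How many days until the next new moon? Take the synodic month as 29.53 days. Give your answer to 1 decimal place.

The next new moon completes the synodic month: 29.53 − 10.2 = 19.330 days.

19.3 days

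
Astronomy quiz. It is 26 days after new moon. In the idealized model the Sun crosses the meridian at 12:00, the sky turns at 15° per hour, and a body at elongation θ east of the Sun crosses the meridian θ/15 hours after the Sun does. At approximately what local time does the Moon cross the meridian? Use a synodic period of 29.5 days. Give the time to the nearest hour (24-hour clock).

Elongation θ = 360° × 26/29.5 ≈ 317.3°.
The Moon trails the Sun by θ/15 = 317.3/15 ≈ 21.15 hours.
12:00 + 21.15 h ≈ 09:09 → 09:00 to the nearest hour.

09:00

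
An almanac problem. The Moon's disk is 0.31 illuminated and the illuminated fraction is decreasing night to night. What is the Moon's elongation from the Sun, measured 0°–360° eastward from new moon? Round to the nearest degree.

292°

Invert f = (1 − cos θ)/2 to get cos θ = 1 − 2(0.31) = 0.380, hence θ₀ = arccos 0.380 = 67.7°.
Waning ⇒ past full, so θ = 360° − 67.7° = 292.3°.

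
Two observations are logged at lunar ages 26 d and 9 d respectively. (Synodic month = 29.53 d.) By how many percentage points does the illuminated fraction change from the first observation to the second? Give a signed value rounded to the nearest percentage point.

+53 pp

θ₁ = 360° × 26/29.53 = 317.0°, f₁ = (1 − cos θ₁)/2 = 0.135.
θ₂ = 360° × 9/29.53 = 109.7°, f₂ = (1 − cos θ₂)/2 = 0.669.
Change = f₂ − f₁ = +0.534 → +53 percentage points.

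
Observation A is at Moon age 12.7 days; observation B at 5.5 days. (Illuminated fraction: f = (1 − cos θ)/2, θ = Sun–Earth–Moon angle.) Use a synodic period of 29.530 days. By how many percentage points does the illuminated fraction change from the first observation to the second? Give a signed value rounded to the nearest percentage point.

First observation: θ = 360°·12.7/29.530 = 154.8°, so f = 0.953.
Second observation: θ = 67.1°, f = 0.305.
Δf = 0.305 − 0.953 = -0.647, i.e. -65 pp.

-65 percentage points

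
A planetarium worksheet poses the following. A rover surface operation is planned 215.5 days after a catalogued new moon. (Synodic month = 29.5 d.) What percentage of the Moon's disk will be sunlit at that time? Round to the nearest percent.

67%

Reduce mod P: 215.5 − 7×29.5 = 9.00 d into the current lunation.
Phase angle: θ = 360°·(9.00 d)/(29.5 d) = 109.8°.
Illuminated fraction = (1 − cos 109.8°)/2 = (1 − (-0.339))/2 ≈ 0.670, so 67%.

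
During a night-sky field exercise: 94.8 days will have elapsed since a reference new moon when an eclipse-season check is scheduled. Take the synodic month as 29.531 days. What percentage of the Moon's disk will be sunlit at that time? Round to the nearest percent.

38%

Reduce mod P: 94.8 − 3×29.531 = 6.21 d into the current lunation.
Phase angle: θ = 360°·(6.21 d)/(29.531 d) = 75.7°.
With cos θ = 0.248, the lit fraction is (1 − 0.248)/2 ≈ 0.376, so 38%.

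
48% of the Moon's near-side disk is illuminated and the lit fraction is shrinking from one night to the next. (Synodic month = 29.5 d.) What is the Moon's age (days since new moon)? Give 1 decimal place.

22.3 days

From f = (1 − cos θ)/2: cos θ = 1 − 2×0.48 = 0.040; arccos → 87.7°.
Since the Moon is past full (waning), take the reflex angle: θ = 360° − 87.7° = 272.3°.
Age = 29.5 × 272.3°/360° ≈ 22.31 days.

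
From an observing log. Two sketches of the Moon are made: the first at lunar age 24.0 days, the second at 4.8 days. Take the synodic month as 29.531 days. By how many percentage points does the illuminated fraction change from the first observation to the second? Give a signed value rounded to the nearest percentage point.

θ₁ = 360° × 24.0/29.531 = 292.6°, f₁ = (1 − cos θ₁)/2 = 0.308.
θ₂ = 360° × 4.8/29.531 = 58.5°, f₂ = (1 − cos θ₂)/2 = 0.239.
Change = f₂ − f₁ = -0.069 → -7 percentage points.

-7 percentage points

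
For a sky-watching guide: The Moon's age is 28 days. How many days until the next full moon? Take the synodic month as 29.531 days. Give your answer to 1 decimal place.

Full moon is 0.5 of the way through the cycle: age 0.5 × 29.531 = 14.765 d.
This lunation's full moon (14.765 d) has passed, so add one period: 44.296 − 28 = 16.296 days.

16.3 days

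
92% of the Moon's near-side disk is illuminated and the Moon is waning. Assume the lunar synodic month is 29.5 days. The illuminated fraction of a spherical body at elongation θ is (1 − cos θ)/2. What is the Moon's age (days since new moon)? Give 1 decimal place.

17.4 days

From f = (1 − cos θ)/2: cos θ = 1 − 2×0.92 = -0.840; arccos → 147.1°.
A waning Moon lies in 180°–360°, so θ = 360° − 147.1° = 212.9°.
That fraction of the synodic month is 212.9/360 × 29.5 d ≈ 17.44 d.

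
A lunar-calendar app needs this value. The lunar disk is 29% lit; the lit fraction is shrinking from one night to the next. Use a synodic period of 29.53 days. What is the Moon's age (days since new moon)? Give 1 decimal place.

cos θ = 1 − 2f = 0.420, giving a principal value of 65.2°.
Waning ⇒ past full, so θ = 360° − 65.2° = 294.8°.
At 360°/29.53 d per day, 294.8° corresponds to 24.18 days.

24.2 days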